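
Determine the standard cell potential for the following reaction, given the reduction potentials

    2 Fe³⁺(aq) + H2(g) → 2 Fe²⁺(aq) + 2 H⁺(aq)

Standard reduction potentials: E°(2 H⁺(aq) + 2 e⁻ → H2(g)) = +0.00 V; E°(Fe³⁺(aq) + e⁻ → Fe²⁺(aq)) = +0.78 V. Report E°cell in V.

+0.78 V

Fe³⁺(aq) gains electrons, so the Fe³⁺/Fe²⁺ couple is the cathode; the 2H⁺/H₂ couple is the anode.
E°cell = E°(cathode) − E°(anode) = +0.78 − (+0.00) = +0.78 V.
The positive value indicates the reaction is spontaneous as written.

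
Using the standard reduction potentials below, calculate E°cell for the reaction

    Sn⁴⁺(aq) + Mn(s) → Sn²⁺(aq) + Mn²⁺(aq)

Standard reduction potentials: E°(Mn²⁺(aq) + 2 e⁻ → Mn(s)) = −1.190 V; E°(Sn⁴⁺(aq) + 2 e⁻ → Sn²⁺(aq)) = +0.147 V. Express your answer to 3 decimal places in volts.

+1.337 V

In the reaction as written, Sn⁴⁺(aq) is reduced (cathode) and Mn²⁺(aq) is produced by oxidation at the anode.
E°cell = E°(cathode) − E°(anode) = +0.147 − (−1.190) = +1.337 V.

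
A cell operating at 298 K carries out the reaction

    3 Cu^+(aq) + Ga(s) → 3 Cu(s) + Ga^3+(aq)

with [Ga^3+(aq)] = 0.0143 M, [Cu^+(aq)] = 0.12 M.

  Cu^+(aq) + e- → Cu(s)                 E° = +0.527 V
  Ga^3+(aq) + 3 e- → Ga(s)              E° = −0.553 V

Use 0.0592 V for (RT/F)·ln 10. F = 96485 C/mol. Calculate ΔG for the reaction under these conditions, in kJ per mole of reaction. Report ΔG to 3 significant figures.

With Cu⁺/Cu reduced at the cathode, E°cell = +0.527 − (−0.553) = +1.080 V and n = 3.
The reaction quotient is [Ga^3+(aq)] / [Cu^+(aq)]^3 = 8.28; by Nernst, E = +1.080 − (0.0592/3)(0.918) = +1.0619 V.
Then ΔG = −nFE = −3 × 96485 × +1.0619 J/mol = −307 kJ/mol.

−307 kJ/mol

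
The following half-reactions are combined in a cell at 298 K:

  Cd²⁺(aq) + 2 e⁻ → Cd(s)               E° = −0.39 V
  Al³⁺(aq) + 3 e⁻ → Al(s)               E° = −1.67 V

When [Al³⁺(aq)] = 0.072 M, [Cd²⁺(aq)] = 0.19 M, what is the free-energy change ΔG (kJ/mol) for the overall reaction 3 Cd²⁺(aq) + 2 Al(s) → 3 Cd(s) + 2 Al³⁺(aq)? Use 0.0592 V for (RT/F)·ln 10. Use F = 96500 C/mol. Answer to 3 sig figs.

−742 kJ/mol

The standard cell potential is −0.39 − (−1.67) = +1.28 V, with n = 6 electrons in the balanced equation.
Here Q = [Al³⁺(aq)]^2 / [Cd²⁺(aq)]^3 = 0.756 (log Q = −0.122), giving E = +1.28 − (0.0592/6)·(−0.122) = +1.2812 V.
Finally ΔG = −nFE = −(6)(96500 C/mol)(+1.2812 V) = −742 kJ/mol.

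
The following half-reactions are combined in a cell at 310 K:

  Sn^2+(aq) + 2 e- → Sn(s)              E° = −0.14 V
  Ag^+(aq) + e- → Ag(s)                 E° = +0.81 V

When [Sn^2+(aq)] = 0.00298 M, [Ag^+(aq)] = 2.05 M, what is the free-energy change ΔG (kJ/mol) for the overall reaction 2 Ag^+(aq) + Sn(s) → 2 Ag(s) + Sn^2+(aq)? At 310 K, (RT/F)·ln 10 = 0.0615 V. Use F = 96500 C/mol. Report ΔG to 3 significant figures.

E°cell = +0.81 − (−0.14) = +0.95 V; the balanced reaction transfers n = 2 electrons.
Q = [Sn^2+(aq)] / [Ag^+(aq)]^2 = 0.000709, so log Q = −3.149 and E = +0.95 − (0.0615/2)(−3.149) = +1.0468 V.
Finally ΔG = −nFE = −(2)(96500 C/mol)(+1.0468 V) = −202 kJ/mol.

−202 kJ/mol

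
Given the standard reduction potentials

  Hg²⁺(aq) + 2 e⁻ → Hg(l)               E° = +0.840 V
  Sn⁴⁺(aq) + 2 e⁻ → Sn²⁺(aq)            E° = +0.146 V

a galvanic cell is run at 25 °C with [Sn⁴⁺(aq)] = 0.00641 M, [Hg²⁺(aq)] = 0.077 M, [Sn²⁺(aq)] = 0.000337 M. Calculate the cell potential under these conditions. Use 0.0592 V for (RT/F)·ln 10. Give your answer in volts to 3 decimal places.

Since E°(Hg²⁺/Hg) > E°(Sn⁴⁺/Sn²⁺), Hg²⁺/Hg serves as the cathode.
E°cell = +0.840 − (+0.146) = +0.694 V, with n = 2 electrons transferred.
Balancing gives Hg²⁺(aq) + Sn²⁺(aq) → Hg(l) + Sn⁴⁺(aq); hence Q = [Sn⁴⁺(aq)] / ([Hg²⁺(aq)]·[Sn²⁺(aq)]) = 247 (log Q = 2.393).
By the Nernst equation, E = +0.694 − (0.0592/2)·(2.393) = +0.623 V.

+0.623 V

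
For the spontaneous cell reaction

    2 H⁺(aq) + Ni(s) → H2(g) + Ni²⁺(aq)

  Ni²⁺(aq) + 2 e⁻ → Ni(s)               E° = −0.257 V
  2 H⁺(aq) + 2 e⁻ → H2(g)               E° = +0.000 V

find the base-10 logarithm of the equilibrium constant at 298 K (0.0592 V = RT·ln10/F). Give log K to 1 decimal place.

log K = 8.7

The 2H⁺/H₂ couple is reduced (cathode); E°cell = +0.000 − (−0.257) = +0.257 V with n = 2.
At equilibrium E = 0, so log K = nE°cell / 0.0592 = (2)(+0.257) / 0.0592 = 8.7.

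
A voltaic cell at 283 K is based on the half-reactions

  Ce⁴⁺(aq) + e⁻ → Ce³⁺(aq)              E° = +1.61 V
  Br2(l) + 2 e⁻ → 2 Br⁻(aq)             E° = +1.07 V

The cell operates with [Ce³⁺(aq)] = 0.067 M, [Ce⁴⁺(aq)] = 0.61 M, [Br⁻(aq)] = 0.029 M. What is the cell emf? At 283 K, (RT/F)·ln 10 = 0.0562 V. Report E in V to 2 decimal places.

+0.51 V

Ce⁴⁺/Ce³⁺ is reduced (cathode, E° = +1.61 V) and Br₂/Br⁻ is oxidized (anode).
The standard potential is +1.61 − (+1.07) = +0.54 V and the balanced reaction transfers n = 2 electrons.
The balanced reaction is 2 Ce⁴⁺(aq) + 2 Br⁻(aq) → 2 Ce³⁺(aq) + Br2(l), so Q = [Ce³⁺(aq)]^2 / ([Ce⁴⁺(aq)]^2·[Br⁻(aq)]^2) = 14.3 and log Q = 1.157.
E = E° − (0.0562/n)·log Q = +0.54 − (0.0562/2)(1.157) = +0.51 V.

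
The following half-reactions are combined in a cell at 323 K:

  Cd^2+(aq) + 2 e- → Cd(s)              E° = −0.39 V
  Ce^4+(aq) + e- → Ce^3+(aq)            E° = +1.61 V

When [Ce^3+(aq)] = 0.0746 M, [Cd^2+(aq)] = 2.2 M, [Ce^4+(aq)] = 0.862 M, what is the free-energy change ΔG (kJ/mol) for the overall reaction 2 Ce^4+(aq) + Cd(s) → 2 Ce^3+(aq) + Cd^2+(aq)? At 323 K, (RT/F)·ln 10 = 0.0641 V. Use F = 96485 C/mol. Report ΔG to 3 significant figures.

With Ce⁴⁺/Ce³⁺ reduced at the cathode, E°cell = +1.61 − (−0.39) = +2.00 V and n = 2.
Q = ([Ce^3+(aq)]^2·[Cd^2+(aq)]) / [Ce^4+(aq)]^2 = 0.0165, so log Q = −1.783 and E = +2.00 − (0.0641/2)(−1.783) = +2.0571 V.
ΔG = −nFE = −(2)(96485)(+2.0571) J/mol = −397 kJ/mol.

−397 kJ/mol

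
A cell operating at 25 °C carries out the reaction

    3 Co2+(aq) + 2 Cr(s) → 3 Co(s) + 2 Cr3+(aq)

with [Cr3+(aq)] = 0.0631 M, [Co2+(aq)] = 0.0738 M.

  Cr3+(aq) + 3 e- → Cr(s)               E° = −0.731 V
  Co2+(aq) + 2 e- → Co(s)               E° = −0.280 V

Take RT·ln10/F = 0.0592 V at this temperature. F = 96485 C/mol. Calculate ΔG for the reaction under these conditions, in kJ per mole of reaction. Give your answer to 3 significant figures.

E°cell = −0.280 − (−0.731) = +0.451 V; the balanced reaction transfers n = 6 electrons.
The reaction quotient is [Cr3+(aq)]^2 / [Co2+(aq)]^3 = 9.91; by Nernst, E = +0.451 − (0.0592/6)(0.996) = +0.4412 V.
Then ΔG = −nFE = −6 × 96485 × +0.4412 J/mol = −255 kJ/mol.

−255 kJ/mol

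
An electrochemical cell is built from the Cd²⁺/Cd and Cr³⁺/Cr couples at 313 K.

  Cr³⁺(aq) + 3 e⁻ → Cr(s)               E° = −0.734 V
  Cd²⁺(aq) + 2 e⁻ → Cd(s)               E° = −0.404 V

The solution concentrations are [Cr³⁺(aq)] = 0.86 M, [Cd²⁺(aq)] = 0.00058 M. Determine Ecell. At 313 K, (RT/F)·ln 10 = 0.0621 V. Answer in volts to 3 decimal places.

+0.231 V

Since E°(Cd²⁺/Cd) > E°(Cr³⁺/Cr), Cd²⁺/Cd serves as the cathode.
The standard potential is −0.404 − (−0.734) = +0.330 V and the balanced reaction transfers n = 6 electrons.
Balancing gives 3 Cd²⁺(aq) + 2 Cr(s) → 3 Cd(s) + 2 Cr³⁺(aq); hence Q = [Cr³⁺(aq)]^2 / [Cd²⁺(aq)]^3 = 3.79×10^9 (log Q = 9.579).
Applying E = E° − (RT ln10/nF)·log Q gives +0.330 − (0.0621/6)(9.579) = +0.231 V.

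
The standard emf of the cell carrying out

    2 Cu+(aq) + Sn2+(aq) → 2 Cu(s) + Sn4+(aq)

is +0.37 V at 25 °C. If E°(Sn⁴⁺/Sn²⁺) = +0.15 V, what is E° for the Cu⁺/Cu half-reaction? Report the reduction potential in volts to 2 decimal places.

In the reaction as written the Cu⁺/Cu couple is reduced (cathode) and Sn⁴⁺/Sn²⁺ is oxidized (anode), so E°cell = E°(Cu⁺/Cu) − E°(Sn⁴⁺/Sn²⁺).
E°(Cu⁺/Cu) = E°cell + E°(anode) = +0.37 + (+0.15) = +0.52 V.

+0.52 V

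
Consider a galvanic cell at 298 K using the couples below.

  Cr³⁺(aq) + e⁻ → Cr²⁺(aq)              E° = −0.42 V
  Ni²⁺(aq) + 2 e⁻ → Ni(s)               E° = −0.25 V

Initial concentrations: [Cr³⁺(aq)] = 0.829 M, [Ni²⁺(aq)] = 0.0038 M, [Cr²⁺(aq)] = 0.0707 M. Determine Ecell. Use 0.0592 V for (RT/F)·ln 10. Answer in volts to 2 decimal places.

+0.04 V

Ni²⁺/Ni is reduced (cathode, E° = −0.25 V) and Cr³⁺/Cr²⁺ is oxidized (anode).
E°cell = −0.25 − (−0.42) = +0.17 V, with n = 2 electrons transferred.
The balanced reaction is Ni²⁺(aq) + 2 Cr²⁺(aq) → Ni(s) + 2 Cr³⁺(aq), so Q = [Cr³⁺(aq)]^2 / ([Ni²⁺(aq)]·[Cr²⁺(aq)]^2) = 3.62×10^4 and log Q = 4.558.
E = E° − (0.0592/n)·log Q = +0.17 − (0.0592/2)(4.558) = +0.04 V.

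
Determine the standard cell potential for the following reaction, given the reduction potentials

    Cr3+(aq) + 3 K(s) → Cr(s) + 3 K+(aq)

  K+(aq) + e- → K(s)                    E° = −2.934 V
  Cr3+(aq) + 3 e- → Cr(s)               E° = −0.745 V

+2.189 V

Cr3+(aq) gains electrons, so the Cr³⁺/Cr couple is the cathode; the K⁺/K couple is the anode.
E°cell = E°(cathode) − E°(anode) = −0.745 − (−2.934) = +2.189 V.
The positive value indicates the reaction is spontaneous as written.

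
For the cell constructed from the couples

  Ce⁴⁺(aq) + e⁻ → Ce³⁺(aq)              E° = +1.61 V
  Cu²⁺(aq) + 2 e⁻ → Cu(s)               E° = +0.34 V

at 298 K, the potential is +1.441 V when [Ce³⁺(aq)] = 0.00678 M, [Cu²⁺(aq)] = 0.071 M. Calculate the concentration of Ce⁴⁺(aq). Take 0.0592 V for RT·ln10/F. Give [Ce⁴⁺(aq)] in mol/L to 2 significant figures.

1.4 M

The Ce⁴⁺/Ce³⁺ couple has the larger reduction potential, so it is the cathode: E°cell = +1.61 − (+0.34) = +1.27 V and n = 2.
Since E = E° − (0.0592/n)·log Q, log Q = n(E° − E)/0.0592 = −5.777.
For 2 Ce⁴⁺(aq) + Cu(s) → 2 Ce³⁺(aq) + Cu²⁺(aq), the reaction quotient is Q = ([Ce³⁺(aq)]^2·[Cu²⁺(aq)]) / [Ce⁴⁺(aq)]^2.
Solving for the unknown gives log [Ce⁴⁺(aq)] = 0.145, so [Ce⁴⁺(aq)] ≈ 1.4 M.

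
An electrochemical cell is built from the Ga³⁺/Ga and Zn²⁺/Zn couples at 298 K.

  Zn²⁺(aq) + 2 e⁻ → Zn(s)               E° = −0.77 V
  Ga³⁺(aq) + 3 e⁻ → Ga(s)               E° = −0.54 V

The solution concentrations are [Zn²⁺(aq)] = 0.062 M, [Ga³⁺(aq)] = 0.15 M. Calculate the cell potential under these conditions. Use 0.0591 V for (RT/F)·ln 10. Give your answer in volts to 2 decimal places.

+0.25 V

Since E°(Ga³⁺/Ga) > E°(Zn²⁺/Zn), Ga³⁺/Ga serves as the cathode.
E°cell = −0.54 − (−0.77) = +0.23 V, with n = 6 electrons transferred.
The balanced reaction is 2 Ga³⁺(aq) + 3 Zn(s) → 2 Ga(s) + 3 Zn²⁺(aq), so Q = [Zn²⁺(aq)]^3 / [Ga³⁺(aq)]^2 = 0.0106 and log Q = −1.975.
Applying E = E° − (RT ln10/nF)·log Q gives +0.23 − (0.0591/6)(−1.975) = +0.25 V.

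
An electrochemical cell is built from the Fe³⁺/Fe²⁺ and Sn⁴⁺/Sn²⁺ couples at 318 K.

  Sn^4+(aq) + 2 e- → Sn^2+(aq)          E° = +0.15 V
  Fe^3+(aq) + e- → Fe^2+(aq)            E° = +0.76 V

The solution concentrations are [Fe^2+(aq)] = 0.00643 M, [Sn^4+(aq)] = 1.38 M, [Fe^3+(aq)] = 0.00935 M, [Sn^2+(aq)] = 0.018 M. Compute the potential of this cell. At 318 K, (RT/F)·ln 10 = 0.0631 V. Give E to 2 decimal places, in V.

The Fe³⁺/Fe²⁺ couple has the more positive E°, so it is the cathode; Sn⁴⁺/Sn²⁺ is the anode.
The standard potential is +0.76 − (+0.15) = +0.61 V and the balanced reaction transfers n = 2 electrons.
For the overall reaction 2 Fe^3+(aq) + Sn^2+(aq) → 2 Fe^2+(aq) + Sn^4+(aq), Q = ([Fe^2+(aq)]^2·[Sn^4+(aq)]) / ([Fe^3+(aq)]^2·[Sn^2+(aq)]) = 36.3, giving log Q = 1.559.
E = E° − (0.0631/n)·log Q = +0.61 − (0.0631/2)(1.559) = +0.56 V.

+0.56 V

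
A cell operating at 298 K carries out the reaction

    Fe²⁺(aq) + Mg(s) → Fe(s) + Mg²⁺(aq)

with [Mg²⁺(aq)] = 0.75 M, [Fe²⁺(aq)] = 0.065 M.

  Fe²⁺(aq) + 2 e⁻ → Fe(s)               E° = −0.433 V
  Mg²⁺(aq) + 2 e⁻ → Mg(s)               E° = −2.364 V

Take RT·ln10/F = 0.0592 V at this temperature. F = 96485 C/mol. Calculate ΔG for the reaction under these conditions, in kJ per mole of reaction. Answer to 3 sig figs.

−367 kJ/mol

The standard cell potential is −0.433 − (−2.364) = +1.931 V, with n = 2 electrons in the balanced equation.
Here Q = [Mg²⁺(aq)] / [Fe²⁺(aq)] = 11.5 (log Q = 1.062), giving E = +1.931 − (0.0592/2)·(1.062) = +1.8996 V.
ΔG = −nFE = −(2)(96485)(+1.8996) J/mol = −367 kJ/mol.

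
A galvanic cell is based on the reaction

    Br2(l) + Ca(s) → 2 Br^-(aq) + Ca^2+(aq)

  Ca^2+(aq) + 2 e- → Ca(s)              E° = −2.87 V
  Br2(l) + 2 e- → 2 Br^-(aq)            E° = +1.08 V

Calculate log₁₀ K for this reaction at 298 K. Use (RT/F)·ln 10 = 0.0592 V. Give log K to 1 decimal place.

log K = 133.4

The Br₂/Br⁻ couple is reduced (cathode); E°cell = +1.08 − (−2.87) = +3.95 V with n = 2.
At equilibrium E = 0, so log K = nE°cell / 0.0592 = (2)(+3.95) / 0.0592 = 133.4.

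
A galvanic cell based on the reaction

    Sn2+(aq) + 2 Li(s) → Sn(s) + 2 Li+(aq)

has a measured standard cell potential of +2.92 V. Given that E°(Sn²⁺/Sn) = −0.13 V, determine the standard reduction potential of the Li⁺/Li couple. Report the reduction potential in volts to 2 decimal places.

−3.05 V

In the reaction as written the Sn²⁺/Sn couple is reduced (cathode) and Li⁺/Li is oxidized (anode), so E°cell = E°(Sn²⁺/Sn) − E°(Li⁺/Li).
E°(Li⁺/Li) = E°(cathode) − E°cell = −0.13 − (+2.92) = −3.05 V.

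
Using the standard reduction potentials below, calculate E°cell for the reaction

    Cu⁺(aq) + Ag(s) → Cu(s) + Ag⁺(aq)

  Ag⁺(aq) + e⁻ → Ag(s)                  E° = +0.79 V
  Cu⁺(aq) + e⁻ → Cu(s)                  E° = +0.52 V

In the reaction as written, Cu⁺(aq) is reduced (cathode) and Ag⁺(aq) is produced by oxidation at the anode.
E°cell = E°(cathode) − E°(anode) = +0.52 − (+0.79) = −0.27 V.

−0.27 V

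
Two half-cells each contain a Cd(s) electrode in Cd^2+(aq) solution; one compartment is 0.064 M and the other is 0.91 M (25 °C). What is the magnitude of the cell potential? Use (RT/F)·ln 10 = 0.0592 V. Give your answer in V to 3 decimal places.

For a concentration cell E°cell = 0, since both electrodes use the same couple.
The compartment with the higher Cd^2+(aq) concentration (0.91 M) acts as the cathode; ions are reduced there and produced at the dilute (0.064 M) anode.
With n = 2, Ecell = −(0.0592/2)·log([dilute]/[conc]) = −(0.0592/2)·log(0.064/0.91) = +0.034 V.

0.034 V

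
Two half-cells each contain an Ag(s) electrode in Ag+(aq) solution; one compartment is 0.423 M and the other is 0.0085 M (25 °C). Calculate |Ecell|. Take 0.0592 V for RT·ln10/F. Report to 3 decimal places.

0.100 V

For a concentration cell E°cell = 0, since both electrodes use the same couple.
The compartment with the higher Ag+(aq) concentration (0.423 M) acts as the cathode; ions are reduced there and produced at the dilute (0.0085 M) anode.
With n = 1, Ecell = −(0.0592/1)·log([dilute]/[conc]) = −(0.0592/1)·log(0.0085/0.423) = +0.100 V.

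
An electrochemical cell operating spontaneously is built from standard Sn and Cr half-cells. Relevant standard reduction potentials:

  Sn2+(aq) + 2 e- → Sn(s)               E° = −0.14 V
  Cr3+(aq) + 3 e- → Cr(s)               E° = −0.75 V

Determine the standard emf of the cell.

Of the two couples in this cell, the one with the more positive reduction potential is reduced at the cathode: here that is Sn²⁺/Sn (−0.14 V); Cr³⁺/Cr (−0.75 V) is the anode.
E°cell = E°(cathode) − E°(anode) = −0.14 − (−0.75) = +0.61 V.

+0.61 V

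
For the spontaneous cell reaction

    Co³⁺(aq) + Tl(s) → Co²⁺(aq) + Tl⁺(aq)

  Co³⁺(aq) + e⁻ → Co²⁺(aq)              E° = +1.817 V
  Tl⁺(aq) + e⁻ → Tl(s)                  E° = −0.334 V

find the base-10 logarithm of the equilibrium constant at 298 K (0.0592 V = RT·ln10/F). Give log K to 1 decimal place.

The Co³⁺/Co²⁺ couple is reduced (cathode); E°cell = +1.817 − (−0.334) = +2.151 V with n = 1.
At equilibrium E = 0, so log K = nE°cell / 0.0592 = (1)(+2.151) / 0.0592 = 36.3.

log K = 36.3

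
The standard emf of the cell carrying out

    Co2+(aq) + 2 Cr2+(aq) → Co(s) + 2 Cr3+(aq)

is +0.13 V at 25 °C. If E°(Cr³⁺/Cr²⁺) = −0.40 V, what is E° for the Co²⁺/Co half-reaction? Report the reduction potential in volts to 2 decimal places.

In the reaction as written the Co²⁺/Co couple is reduced (cathode) and Cr³⁺/Cr²⁺ is oxidized (anode), so E°cell = E°(Co²⁺/Co) − E°(Cr³⁺/Cr²⁺).
E°(Co²⁺/Co) = E°cell + E°(anode) = +0.13 + (−0.40) = −0.27 V.

−0.27 V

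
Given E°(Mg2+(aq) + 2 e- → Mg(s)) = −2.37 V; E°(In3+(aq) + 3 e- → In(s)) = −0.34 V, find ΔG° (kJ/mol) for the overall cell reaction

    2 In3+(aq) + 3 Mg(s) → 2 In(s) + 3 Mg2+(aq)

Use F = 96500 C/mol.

−1175 kJ/mol

In the reaction as written In3+(aq) is reduced, so the In³⁺/In couple is the cathode and Mg²⁺/Mg is the anode.
E°cell = −0.34 − (−2.37) = +2.03 V; balancing electrons gives n = 6.
ΔG° = −nFE°cell = −(6)(96500)(+2.03) J/mol = −1175 kJ/mol.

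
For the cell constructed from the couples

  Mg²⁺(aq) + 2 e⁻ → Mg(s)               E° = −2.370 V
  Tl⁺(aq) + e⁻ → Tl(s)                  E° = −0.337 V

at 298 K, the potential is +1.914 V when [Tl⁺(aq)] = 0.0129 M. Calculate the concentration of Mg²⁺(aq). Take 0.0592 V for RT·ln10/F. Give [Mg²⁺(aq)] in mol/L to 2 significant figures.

The Tl⁺/Tl couple has the larger reduction potential, so it is the cathode: E°cell = −0.337 − (−2.370) = +2.033 V and n = 2.
Since E = E° − (0.0592/n)·log Q, log Q = n(E° − E)/0.0592 = 4.020.
The balanced reaction is 2 Tl⁺(aq) + Mg(s) → 2 Tl(s) + Mg²⁺(aq), so Q = [Mg²⁺(aq)] / [Tl⁺(aq)]^2.
Solving for the unknown gives log [Mg²⁺(aq)] = 0.241, so [Mg²⁺(aq)] ≈ 1.7 M.

1.7 M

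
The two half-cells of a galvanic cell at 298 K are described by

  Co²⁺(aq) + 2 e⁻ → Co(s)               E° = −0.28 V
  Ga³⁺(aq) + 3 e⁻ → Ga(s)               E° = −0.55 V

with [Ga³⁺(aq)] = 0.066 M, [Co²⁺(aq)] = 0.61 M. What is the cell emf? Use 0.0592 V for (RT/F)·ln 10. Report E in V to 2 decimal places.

+0.29 V

Co²⁺/Co is reduced (cathode, E° = −0.28 V) and Ga³⁺/Ga is oxidized (anode).
The standard potential is −0.28 − (−0.55) = +0.27 V and the balanced reaction transfers n = 6 electrons.
The balanced reaction is 3 Co²⁺(aq) + 2 Ga(s) → 3 Co(s) + 2 Ga³⁺(aq), so Q = [Ga³⁺(aq)]^2 / [Co²⁺(aq)]^3 = 0.0192 and log Q = −1.717.
E = E° − (0.0592/n)·log Q = +0.27 − (0.0592/6)(−1.717) = +0.29 V.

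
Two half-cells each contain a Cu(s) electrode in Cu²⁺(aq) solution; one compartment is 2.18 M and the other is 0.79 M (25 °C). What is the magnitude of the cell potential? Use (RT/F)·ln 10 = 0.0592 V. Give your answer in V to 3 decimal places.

0.013 V

For a concentration cell E°cell = 0, since both electrodes use the same couple.
The compartment with the higher Cu²⁺(aq) concentration (2.18 M) acts as the cathode; ions are reduced there and produced at the dilute (0.79 M) anode.
With n = 2, Ecell = −(0.0592/2)·log([dilute]/[conc]) = −(0.0592/2)·log(0.79/2.18) = +0.013 V.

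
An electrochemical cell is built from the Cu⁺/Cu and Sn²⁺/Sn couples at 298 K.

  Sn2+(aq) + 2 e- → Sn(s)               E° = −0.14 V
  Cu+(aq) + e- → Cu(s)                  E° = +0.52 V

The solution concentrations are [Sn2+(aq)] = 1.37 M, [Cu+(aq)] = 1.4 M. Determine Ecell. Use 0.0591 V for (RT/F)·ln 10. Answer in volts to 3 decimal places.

The Cu⁺/Cu couple has the more positive E°, so it is the cathode; Sn²⁺/Sn is the anode.
E°cell = E°cat − E°an = +0.52 − (−0.14) = +0.66 V; n = 2.
For the overall reaction 2 Cu+(aq) + Sn(s) → 2 Cu(s) + Sn2+(aq), Q = [Sn2+(aq)] / [Cu+(aq)]^2 = 0.699, giving log Q = −0.156.
Applying E = E° − (RT ln10/nF)·log Q gives +0.66 − (0.0591/2)(−0.156) = +0.665 V.

+0.665 V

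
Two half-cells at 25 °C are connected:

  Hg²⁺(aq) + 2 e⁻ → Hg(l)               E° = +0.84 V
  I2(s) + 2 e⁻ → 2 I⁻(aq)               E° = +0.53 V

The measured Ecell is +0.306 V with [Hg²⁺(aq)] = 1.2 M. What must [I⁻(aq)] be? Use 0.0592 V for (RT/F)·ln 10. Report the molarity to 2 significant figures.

The Hg²⁺/Hg couple has the larger reduction potential, so it is the cathode: E°cell = +0.84 − (+0.53) = +0.31 V and n = 2.
Since E = E° − (0.0592/n)·log Q, log Q = n(E° − E)/0.0592 = 0.135.
For Hg²⁺(aq) + 2 I⁻(aq) → Hg(l) + I2(s), the reaction quotient is Q = 1 / ([Hg²⁺(aq)]·[I⁻(aq)]^2).
Substituting the known concentrations and solving, log [I⁻(aq)] = −0.107 and [I⁻(aq)] = 0.78 M.

0.78 M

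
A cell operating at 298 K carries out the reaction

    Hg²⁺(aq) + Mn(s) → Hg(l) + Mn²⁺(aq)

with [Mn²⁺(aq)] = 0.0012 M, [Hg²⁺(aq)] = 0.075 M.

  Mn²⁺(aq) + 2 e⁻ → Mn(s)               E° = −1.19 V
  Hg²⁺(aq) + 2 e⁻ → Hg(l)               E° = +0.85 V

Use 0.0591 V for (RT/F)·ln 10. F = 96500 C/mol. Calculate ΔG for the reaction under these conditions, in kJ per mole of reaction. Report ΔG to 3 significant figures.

With Hg²⁺/Hg reduced at the cathode, E°cell = +0.85 − (−1.19) = +2.04 V and n = 2.
Q = [Mn²⁺(aq)] / [Hg²⁺(aq)] = 0.016, so log Q = −1.796 and E = +2.04 − (0.0591/2)(−1.796) = +2.0931 V.
Then ΔG = −nFE = −2 × 96500 × +2.0931 J/mol = −404 kJ/mol.

−404 kJ/mol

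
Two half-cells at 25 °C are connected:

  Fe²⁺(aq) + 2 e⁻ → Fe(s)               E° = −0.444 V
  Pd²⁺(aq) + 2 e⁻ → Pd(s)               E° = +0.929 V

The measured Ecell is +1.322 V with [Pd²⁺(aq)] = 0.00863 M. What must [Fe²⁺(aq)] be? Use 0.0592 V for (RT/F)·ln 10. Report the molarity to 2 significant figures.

With Pd²⁺/Pd at the cathode and Fe²⁺/Fe at the anode, E°cell = +0.929 − (−0.444) = +1.373 V (n = 2).
From the Nernst equation, log Q = n(E° − E)/0.0592 = 2·(+1.373 − (+1.322))/0.0592 = 1.723.
The balanced reaction is Pd²⁺(aq) + Fe(s) → Pd(s) + Fe²⁺(aq), so Q = [Fe²⁺(aq)] / [Pd²⁺(aq)].
Solving for the unknown gives log [Fe²⁺(aq)] = −0.341, so [Fe²⁺(aq)] ≈ 0.46 M.

0.46 M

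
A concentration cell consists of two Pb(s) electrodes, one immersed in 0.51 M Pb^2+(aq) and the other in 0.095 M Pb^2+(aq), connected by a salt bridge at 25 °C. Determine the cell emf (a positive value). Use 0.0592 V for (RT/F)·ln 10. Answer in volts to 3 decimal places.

0.022 V

For a concentration cell E°cell = 0, since both electrodes use the same couple.
The compartment with the higher Pb^2+(aq) concentration (0.51 M) acts as the cathode; ions are reduced there and produced at the dilute (0.095 M) anode.
With n = 2, Ecell = −(0.0592/2)·log([dilute]/[conc]) = −(0.0592/2)·log(0.095/0.51) = +0.022 V.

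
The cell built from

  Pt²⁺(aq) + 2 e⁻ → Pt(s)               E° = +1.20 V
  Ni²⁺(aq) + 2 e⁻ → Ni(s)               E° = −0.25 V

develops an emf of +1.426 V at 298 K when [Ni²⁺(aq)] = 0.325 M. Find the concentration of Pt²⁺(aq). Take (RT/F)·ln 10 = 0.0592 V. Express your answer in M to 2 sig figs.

0.050 M

With Pt²⁺/Pt at the cathode and Ni²⁺/Ni at the anode, E°cell = +1.20 − (−0.25) = +1.45 V (n = 2).
From the Nernst equation, log Q = n(E° − E)/0.0592 = 2·(+1.45 − (+1.426))/0.0592 = 0.811.
For Pt²⁺(aq) + Ni(s) → Pt(s) + Ni²⁺(aq), the reaction quotient is Q = [Ni²⁺(aq)] / [Pt²⁺(aq)].
Substituting the known concentrations and solving, log [Pt²⁺(aq)] = −1.299 and [Pt²⁺(aq)] = 0.050 M.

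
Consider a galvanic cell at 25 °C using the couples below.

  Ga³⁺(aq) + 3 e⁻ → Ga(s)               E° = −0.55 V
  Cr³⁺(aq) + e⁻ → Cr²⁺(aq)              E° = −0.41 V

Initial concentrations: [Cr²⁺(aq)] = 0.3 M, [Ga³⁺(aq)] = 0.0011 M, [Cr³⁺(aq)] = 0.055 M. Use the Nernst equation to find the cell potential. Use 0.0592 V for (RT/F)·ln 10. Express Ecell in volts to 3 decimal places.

Since E°(Cr³⁺/Cr²⁺) > E°(Ga³⁺/Ga), Cr³⁺/Cr²⁺ serves as the cathode.
E°cell = E°cat − E°an = −0.41 − (−0.55) = +0.14 V; n = 3.
For the overall reaction 3 Cr³⁺(aq) + Ga(s) → 3 Cr²⁺(aq) + Ga³⁺(aq), Q = ([Cr²⁺(aq)]^3·[Ga³⁺(aq)]) / [Cr³⁺(aq)]^3 = 0.179, giving log Q = −0.748.
Applying E = E° − (RT ln10/nF)·log Q gives +0.14 − (0.0592/3)(−0.748) = +0.155 V.

+0.155 V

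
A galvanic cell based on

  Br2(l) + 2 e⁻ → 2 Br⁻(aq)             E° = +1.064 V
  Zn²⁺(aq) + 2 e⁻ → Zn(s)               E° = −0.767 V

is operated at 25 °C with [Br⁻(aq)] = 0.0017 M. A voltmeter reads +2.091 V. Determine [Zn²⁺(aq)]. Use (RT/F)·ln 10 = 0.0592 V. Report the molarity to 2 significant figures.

Br₂/Br⁻ is the cathode (higher E°); E°cell = +1.064 − (−0.767) = +1.831 V with n = 2.
Rearranging E = E° − (0.0592/n)·log Q gives log Q = 2(+1.831 − (+2.091))/0.0592 = −8.784.
The balanced reaction is Br2(l) + Zn(s) → 2 Br⁻(aq) + Zn²⁺(aq), so Q = [Br⁻(aq)]^2·[Zn²⁺(aq)].
Solving for the unknown gives log [Zn²⁺(aq)] = −3.245, so [Zn²⁺(aq)] ≈ 0.00057 M.

0.00057 M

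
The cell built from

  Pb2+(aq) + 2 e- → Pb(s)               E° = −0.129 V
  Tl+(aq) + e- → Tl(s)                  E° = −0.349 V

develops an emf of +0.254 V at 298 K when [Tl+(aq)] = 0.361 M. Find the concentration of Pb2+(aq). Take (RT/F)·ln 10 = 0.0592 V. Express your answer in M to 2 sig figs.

1.8 M

Pb²⁺/Pb is the cathode (higher E°); E°cell = −0.129 − (−0.349) = +0.220 V with n = 2.
Rearranging E = E° − (0.0592/n)·log Q gives log Q = 2(+0.220 − (+0.254))/0.0592 = −1.149.
For Pb2+(aq) + 2 Tl(s) → Pb(s) + 2 Tl+(aq), the reaction quotient is Q = [Tl+(aq)]^2 / [Pb2+(aq)].
Isolating [Pb2+(aq)] in Q = 10^{−1.149} yields log [Pb2+(aq)] = 0.264, i.e. 1.8 M.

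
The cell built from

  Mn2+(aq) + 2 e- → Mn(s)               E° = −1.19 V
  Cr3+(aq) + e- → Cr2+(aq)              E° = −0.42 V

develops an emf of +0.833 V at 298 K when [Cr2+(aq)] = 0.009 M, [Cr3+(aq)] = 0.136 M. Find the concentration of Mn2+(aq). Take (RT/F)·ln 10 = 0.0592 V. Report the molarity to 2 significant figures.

1.7 M

Cr³⁺/Cr²⁺ is the cathode (higher E°); E°cell = −0.42 − (−1.19) = +0.77 V with n = 2.
Since E = E° − (0.0592/n)·log Q, log Q = n(E° − E)/0.0592 = −2.128.
The balanced reaction is 2 Cr3+(aq) + Mn(s) → 2 Cr2+(aq) + Mn2+(aq), so Q = ([Cr2+(aq)]^2·[Mn2+(aq)]) / [Cr3+(aq)]^2.
Substituting the known concentrations and solving, log [Mn2+(aq)] = 0.231 and [Mn2+(aq)] = 1.7 M.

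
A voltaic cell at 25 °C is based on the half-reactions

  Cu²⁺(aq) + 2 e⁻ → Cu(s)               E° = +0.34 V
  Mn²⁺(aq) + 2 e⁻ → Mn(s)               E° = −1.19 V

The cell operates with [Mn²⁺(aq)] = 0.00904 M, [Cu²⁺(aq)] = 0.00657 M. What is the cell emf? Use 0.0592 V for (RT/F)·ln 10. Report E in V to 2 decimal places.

Cu²⁺/Cu is reduced (cathode, E° = +0.34 V) and Mn²⁺/Mn is oxidized (anode).
The standard potential is +0.34 − (−1.19) = +1.53 V and the balanced reaction transfers n = 2 electrons.
The balanced reaction is Cu²⁺(aq) + Mn(s) → Cu(s) + Mn²⁺(aq), so Q = [Mn²⁺(aq)] / [Cu²⁺(aq)] = 1.38 and log Q = 0.139.
By the Nernst equation, E = +1.53 − (0.0592/2)·(0.139) = +1.53 V.

+1.53 V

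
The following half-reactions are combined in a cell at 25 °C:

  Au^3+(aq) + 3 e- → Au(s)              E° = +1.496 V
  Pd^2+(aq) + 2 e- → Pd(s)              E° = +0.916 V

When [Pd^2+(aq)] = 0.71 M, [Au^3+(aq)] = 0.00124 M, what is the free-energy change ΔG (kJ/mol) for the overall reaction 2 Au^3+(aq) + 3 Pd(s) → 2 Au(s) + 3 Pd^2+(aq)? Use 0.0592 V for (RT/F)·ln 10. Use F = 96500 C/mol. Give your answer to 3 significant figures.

−305 kJ/mol

With Au³⁺/Au reduced at the cathode, E°cell = +1.496 − (+0.916) = +0.580 V and n = 6.
Q = [Pd^2+(aq)]^3 / [Au^3+(aq)]^2 = 2.33×10^5, so log Q = 5.367 and E = +0.580 − (0.0592/6)(5.367) = +0.5270 V.
Finally ΔG = −nFE = −(6)(96500 C/mol)(+0.5270 V) = −305 kJ/mol.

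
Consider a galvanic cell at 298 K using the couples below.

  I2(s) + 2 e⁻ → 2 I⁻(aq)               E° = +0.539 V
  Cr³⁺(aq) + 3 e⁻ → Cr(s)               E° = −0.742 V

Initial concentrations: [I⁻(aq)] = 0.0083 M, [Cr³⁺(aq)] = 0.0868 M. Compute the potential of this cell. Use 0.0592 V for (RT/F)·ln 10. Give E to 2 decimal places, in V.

+1.43 V

Since E°(I₂/I⁻) > E°(Cr³⁺/Cr), I₂/I⁻ serves as the cathode.
E°cell = +0.539 − (−0.742) = +1.281 V, with n = 6 electrons transferred.
For the overall reaction 3 I2(s) + 2 Cr(s) → 6 I⁻(aq) + 2 Cr³⁺(aq), Q = [I⁻(aq)]^6·[Cr³⁺(aq)]^2 = 2.46×10^−15, giving log Q = −14.608.
By the Nernst equation, E = +1.281 − (0.0592/6)·(−14.608) = +1.43 V.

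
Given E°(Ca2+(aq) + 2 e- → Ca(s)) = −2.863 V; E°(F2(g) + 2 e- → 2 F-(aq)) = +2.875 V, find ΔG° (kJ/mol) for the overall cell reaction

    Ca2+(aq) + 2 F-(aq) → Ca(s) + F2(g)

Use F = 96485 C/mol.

+1107 kJ/mol

In the reaction as written Ca2+(aq) is reduced, so the Ca²⁺/Ca couple is the cathode and F₂/F⁻ is the anode.
E°cell = −2.863 − (+2.875) = −5.738 V; balancing electrons gives n = 2.
ΔG° = −nFE°cell = −(2)(96485)(−5.738) J/mol = +1107 kJ/mol.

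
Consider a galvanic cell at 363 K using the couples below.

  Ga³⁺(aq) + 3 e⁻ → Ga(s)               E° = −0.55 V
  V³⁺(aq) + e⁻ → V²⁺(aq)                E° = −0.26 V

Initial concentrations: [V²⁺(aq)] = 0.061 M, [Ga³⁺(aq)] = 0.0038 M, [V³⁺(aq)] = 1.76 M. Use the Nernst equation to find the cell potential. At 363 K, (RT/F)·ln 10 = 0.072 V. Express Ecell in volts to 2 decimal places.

+0.45 V

The V³⁺/V²⁺ couple has the more positive E°, so it is the cathode; Ga³⁺/Ga is the anode.
E°cell = −0.26 − (−0.55) = +0.29 V, with n = 3 electrons transferred.
For the overall reaction 3 V³⁺(aq) + Ga(s) → 3 V²⁺(aq) + Ga³⁺(aq), Q = ([V²⁺(aq)]^3·[Ga³⁺(aq)]) / [V³⁺(aq)]^3 = 1.58×10^−7, giving log Q = −6.801.
By the Nernst equation, E = +0.29 − (0.072/3)·(−6.801) = +0.45 V.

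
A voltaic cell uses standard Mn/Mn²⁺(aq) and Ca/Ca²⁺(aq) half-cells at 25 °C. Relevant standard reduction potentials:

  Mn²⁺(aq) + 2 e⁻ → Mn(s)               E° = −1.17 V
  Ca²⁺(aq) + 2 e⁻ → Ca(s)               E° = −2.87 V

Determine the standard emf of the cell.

Of the two couples in this cell, the one with the more positive reduction potential is reduced at the cathode: here that is Mn²⁺/Mn (−1.17 V); Ca²⁺/Ca (−2.87 V) is the anode.
E°cell = E°(cathode) − E°(anode) = −1.17 − (−2.87) = +1.70 V.

+1.70 V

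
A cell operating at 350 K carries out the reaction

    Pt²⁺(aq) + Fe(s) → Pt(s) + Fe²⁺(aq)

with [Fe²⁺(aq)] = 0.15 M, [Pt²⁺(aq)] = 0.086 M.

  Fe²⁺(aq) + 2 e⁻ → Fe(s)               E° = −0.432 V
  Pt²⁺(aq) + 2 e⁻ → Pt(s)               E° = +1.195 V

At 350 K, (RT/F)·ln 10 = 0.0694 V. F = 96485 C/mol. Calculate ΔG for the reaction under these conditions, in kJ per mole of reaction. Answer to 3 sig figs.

With Pt²⁺/Pt reduced at the cathode, E°cell = +1.195 − (−0.432) = +1.627 V and n = 2.
The reaction quotient is [Fe²⁺(aq)] / [Pt²⁺(aq)] = 1.74; by Nernst, E = +1.627 − (0.0694/2)(0.242) = +1.6186 V.
Finally ΔG = −nFE = −(2)(96485 C/mol)(+1.6186 V) = −312 kJ/mol.

−312 kJ/mol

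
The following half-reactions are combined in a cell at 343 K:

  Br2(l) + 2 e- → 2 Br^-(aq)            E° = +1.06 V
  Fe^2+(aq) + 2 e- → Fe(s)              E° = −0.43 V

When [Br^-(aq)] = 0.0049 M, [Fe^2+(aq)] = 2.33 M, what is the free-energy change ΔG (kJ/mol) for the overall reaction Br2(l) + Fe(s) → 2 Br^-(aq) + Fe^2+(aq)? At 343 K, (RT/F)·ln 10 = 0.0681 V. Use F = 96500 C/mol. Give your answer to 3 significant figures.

E°cell = +1.06 − (−0.43) = +1.49 V; the balanced reaction transfers n = 2 electrons.
Q = [Br^-(aq)]^2·[Fe^2+(aq)] = 5.59×10^−5, so log Q = −4.252 and E = +1.49 − (0.0681/2)(−4.252) = +1.6348 V.
Finally ΔG = −nFE = −(2)(96500 C/mol)(+1.6348 V) = −316 kJ/mol.

−316 kJ/mol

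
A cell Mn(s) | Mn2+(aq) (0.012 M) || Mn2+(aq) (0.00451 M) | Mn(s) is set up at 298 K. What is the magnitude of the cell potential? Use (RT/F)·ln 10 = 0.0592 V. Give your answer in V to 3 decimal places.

0.013 V

For a concentration cell E°cell = 0, since both electrodes use the same couple.
The compartment with the higher Mn2+(aq) concentration (0.012 M) acts as the cathode; ions are reduced there and produced at the dilute (0.00451 M) anode.
With n = 2, Ecell = −(0.0592/2)·log([dilute]/[conc]) = −(0.0592/2)·log(0.00451/0.012) = +0.013 V.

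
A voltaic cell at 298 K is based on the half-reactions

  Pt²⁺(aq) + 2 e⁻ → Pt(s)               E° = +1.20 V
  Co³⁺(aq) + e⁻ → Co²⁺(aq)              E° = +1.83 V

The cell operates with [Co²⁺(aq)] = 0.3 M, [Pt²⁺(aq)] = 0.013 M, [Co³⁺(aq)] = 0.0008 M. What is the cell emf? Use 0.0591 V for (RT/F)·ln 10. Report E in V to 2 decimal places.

+0.53 V

The Co³⁺/Co²⁺ couple has the more positive E°, so it is the cathode; Pt²⁺/Pt is the anode.
E°cell = E°cat − E°an = +1.83 − (+1.20) = +0.63 V; n = 2.
Balancing gives 2 Co³⁺(aq) + Pt(s) → 2 Co²⁺(aq) + Pt²⁺(aq); hence Q = ([Co²⁺(aq)]^2·[Pt²⁺(aq)]) / [Co³⁺(aq)]^2 = 1.83×10^3 (log Q = 3.262).
By the Nernst equation, E = +0.63 − (0.0591/2)·(3.262) = +0.53 V.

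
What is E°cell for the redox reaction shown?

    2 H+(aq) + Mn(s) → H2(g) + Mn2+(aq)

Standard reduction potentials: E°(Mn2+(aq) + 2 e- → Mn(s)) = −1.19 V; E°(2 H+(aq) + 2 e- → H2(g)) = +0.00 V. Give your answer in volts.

+1.19 V

H+(aq) gains electrons, so the 2H⁺/H₂ couple is the cathode; the Mn²⁺/Mn couple is the anode.
E°cell = E°(cathode) − E°(anode) = +0.00 − (−1.19) = +1.19 V.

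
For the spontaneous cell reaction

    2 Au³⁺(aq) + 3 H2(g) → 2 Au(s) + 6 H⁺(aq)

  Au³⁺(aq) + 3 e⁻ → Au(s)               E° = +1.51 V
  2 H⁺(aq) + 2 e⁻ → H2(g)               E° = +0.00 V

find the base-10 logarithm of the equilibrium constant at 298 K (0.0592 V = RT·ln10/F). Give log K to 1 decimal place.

The Au³⁺/Au couple is reduced (cathode); E°cell = +1.51 − (+0.00) = +1.51 V with n = 6.
At equilibrium E = 0, so log K = nE°cell / 0.0592 = (6)(+1.51) / 0.0592 = 153.0.

log K = 153.0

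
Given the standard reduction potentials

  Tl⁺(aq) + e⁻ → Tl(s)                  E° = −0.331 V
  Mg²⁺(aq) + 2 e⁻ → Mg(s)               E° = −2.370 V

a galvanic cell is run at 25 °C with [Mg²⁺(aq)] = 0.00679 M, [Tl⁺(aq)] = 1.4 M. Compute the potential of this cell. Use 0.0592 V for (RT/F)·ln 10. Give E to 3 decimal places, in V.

Tl⁺/Tl is reduced (cathode, E° = −0.331 V) and Mg²⁺/Mg is oxidized (anode).
The standard potential is −0.331 − (−2.370) = +2.039 V and the balanced reaction transfers n = 2 electrons.
Balancing gives 2 Tl⁺(aq) + Mg(s) → 2 Tl(s) + Mg²⁺(aq); hence Q = [Mg²⁺(aq)] / [Tl⁺(aq)]^2 = 0.00346 (log Q = −2.460).
By the Nernst equation, E = +2.039 − (0.0592/2)·(−2.460) = +2.112 V.

+2.112 V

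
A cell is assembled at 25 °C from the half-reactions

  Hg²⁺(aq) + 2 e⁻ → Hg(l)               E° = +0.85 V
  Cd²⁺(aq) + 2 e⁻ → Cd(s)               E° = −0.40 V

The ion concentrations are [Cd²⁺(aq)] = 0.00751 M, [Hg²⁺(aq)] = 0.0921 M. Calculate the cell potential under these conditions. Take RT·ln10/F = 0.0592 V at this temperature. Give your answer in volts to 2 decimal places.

Since E°(Hg²⁺/Hg) > E°(Cd²⁺/Cd), Hg²⁺/Hg serves as the cathode.
E°cell = +0.85 − (−0.40) = +1.25 V, with n = 2 electrons transferred.
The balanced reaction is Hg²⁺(aq) + Cd(s) → Hg(l) + Cd²⁺(aq), so Q = [Cd²⁺(aq)] / [Hg²⁺(aq)] = 0.0815 and log Q = −1.089.
Applying E = E° − (RT ln10/nF)·log Q gives +1.25 − (0.0592/2)(−1.089) = +1.28 V.

+1.28 V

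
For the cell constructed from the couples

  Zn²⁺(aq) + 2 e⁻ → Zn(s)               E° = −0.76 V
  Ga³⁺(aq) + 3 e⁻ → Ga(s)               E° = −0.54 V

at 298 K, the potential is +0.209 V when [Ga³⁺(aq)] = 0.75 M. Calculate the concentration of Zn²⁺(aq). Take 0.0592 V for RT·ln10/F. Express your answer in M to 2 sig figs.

1.9 M

With Ga³⁺/Ga at the cathode and Zn²⁺/Zn at the anode, E°cell = −0.54 − (−0.76) = +0.22 V (n = 6).
Rearranging E = E° − (0.0592/n)·log Q gives log Q = 6(+0.22 − (+0.209))/0.0592 = 1.115.
The balanced reaction is 2 Ga³⁺(aq) + 3 Zn(s) → 2 Ga(s) + 3 Zn²⁺(aq), so Q = [Zn²⁺(aq)]^3 / [Ga³⁺(aq)]^2.
Solving for the unknown gives log [Zn²⁺(aq)] = 0.288, so [Zn²⁺(aq)] ≈ 1.9 M.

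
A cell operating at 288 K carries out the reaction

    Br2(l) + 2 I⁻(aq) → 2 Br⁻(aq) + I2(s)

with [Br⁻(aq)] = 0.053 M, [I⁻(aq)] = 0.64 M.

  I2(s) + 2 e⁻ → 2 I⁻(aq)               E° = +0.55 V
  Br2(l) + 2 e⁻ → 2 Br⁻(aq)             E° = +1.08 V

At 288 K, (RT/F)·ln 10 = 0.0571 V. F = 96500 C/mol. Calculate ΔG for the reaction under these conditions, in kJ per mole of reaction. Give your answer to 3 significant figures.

−114 kJ/mol

E°cell = +1.08 − (+0.55) = +0.53 V; the balanced reaction transfers n = 2 electrons.
The reaction quotient is [Br⁻(aq)]^2 / [I⁻(aq)]^2 = 0.00686; by Nernst, E = +0.53 − (0.0571/2)(−2.164) = +0.5918 V.
Then ΔG = −nFE = −2 × 96500 × +0.5918 J/mol = −114 kJ/mol.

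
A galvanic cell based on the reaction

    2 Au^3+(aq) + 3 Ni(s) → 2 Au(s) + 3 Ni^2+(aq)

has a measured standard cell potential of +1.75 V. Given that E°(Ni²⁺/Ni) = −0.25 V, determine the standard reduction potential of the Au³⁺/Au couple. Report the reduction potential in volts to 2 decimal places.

In the reaction as written the Au³⁺/Au couple is reduced (cathode) and Ni²⁺/Ni is oxidized (anode), so E°cell = E°(Au³⁺/Au) − E°(Ni²⁺/Ni).
E°(Au³⁺/Au) = E°cell + E°(anode) = +1.75 + (−0.25) = +1.50 V.

+1.50 V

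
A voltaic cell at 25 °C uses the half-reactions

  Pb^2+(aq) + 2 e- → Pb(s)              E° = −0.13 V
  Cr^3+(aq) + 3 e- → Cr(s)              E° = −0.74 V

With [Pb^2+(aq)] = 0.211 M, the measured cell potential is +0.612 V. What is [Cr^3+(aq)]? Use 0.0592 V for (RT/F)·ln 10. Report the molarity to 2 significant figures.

Pb²⁺/Pb is the cathode (higher E°); E°cell = −0.13 − (−0.74) = +0.61 V with n = 6.
Rearranging E = E° − (0.0592/n)·log Q gives log Q = 6(+0.61 − (+0.612))/0.0592 = −0.203.
Balancing electrons gives 3 Pb^2+(aq) + 2 Cr(s) → 3 Pb(s) + 2 Cr^3+(aq); thus Q = [Cr^3+(aq)]^2 / [Pb^2+(aq)]^3.
Substituting the known concentrations and solving, log [Cr^3+(aq)] = −1.115 and [Cr^3+(aq)] = 0.077 M.

0.077 M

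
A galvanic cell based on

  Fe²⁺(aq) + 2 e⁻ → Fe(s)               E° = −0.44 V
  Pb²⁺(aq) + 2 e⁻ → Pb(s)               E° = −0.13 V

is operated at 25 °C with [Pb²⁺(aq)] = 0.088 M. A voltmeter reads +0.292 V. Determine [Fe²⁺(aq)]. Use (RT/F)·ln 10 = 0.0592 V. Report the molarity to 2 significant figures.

0.36 M

The Pb²⁺/Pb couple has the larger reduction potential, so it is the cathode: E°cell = −0.13 − (−0.44) = +0.31 V and n = 2.
Rearranging E = E° − (0.0592/n)·log Q gives log Q = 2(+0.31 − (+0.292))/0.0592 = 0.608.
For Pb²⁺(aq) + Fe(s) → Pb(s) + Fe²⁺(aq), the reaction quotient is Q = [Fe²⁺(aq)] / [Pb²⁺(aq)].
Solving for the unknown gives log [Fe²⁺(aq)] = −0.448, so [Fe²⁺(aq)] ≈ 0.36 M.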